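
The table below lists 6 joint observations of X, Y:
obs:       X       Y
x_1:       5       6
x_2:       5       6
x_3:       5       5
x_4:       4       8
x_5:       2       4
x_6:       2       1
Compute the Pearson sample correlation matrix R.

Step 1 — column means:
  mean(X) = (5 + 5 + 5 + 4 + 2 + 2) / 6 = 23/6 = 3.8333
  mean(Y) = (6 + 6 + 5 + 8 + 4 + 1) / 6 = 30/6 = 5

Step 2 — sample variances and covariances s[i,j] = (1/(n-1)) · Σ_k (x_{k,i} - mean_i) · (x_{k,j} - mean_j), with n-1 = 5:
  s[X,X] = ((1.1667)·(1.1667) + (1.1667)·(1.1667) + (1.1667)·(1.1667) + (0.1667)·(0.1667) + (-1.8333)·(-1.8333) + (-1.8333)·(-1.8333)) / 5 = 10.8333/5 = 2.1667
  s[X,Y] = ((1.1667)·(1) + (1.1667)·(1) + (1.1667)·(0) + (0.1667)·(3) + (-1.8333)·(-1) + (-1.8333)·(-4)) / 5 = 12/5 = 2.4
  s[Y,Y] = ((1)·(1) + (1)·(1) + (0)·(0) + (3)·(3) + (-1)·(-1) + (-4)·(-4)) / 5 = 28/5 = 5.6
  Sample standard deviations s_i = √(s[i,i]):
  s(X) = √(2.1667) = 1.472
  s(Y) = √(5.6) = 2.3664

Step 3 — r_{ij} = s_{ij} / (s_i · s_j):
  r[X,X] = 1 (diagonal).
  r[X,Y] = 2.4 / (1.472 · 2.3664) = 2.4 / 3.4833 = 0.689
  r[Y,Y] = 1 (diagonal).

R is symmetric with unit diagonal. Assembling:

R = [[1, 0.689],
 [0.689, 1]]


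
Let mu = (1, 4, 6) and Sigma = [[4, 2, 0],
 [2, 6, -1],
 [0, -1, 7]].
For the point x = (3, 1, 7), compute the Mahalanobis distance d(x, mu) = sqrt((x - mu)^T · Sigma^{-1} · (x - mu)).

Step 1 — centre the observation: (x - mu) = (2, -3, 1).

Step 2 — invert Sigma (cofactor / det for 3×3, or solve directly):
  Sigma^{-1} = [[0.3015, -0.1029, -0.0147],
 [-0.1029, 0.2059, 0.0294],
 [-0.0147, 0.0294, 0.1471]].

Step 3 — form the quadratic (x - mu)^T · Sigma^{-1} · (x - mu):
  Sigma^{-1} · (x - mu) = (0.8971, -0.7941, 0.0294).
  (x - mu)^T · [Sigma^{-1} · (x - mu)] = (2)·(0.8971) + (-3)·(-0.7941) + (1)·(0.0294) = 4.2059.

Step 4 — take square root: d = √(4.2059) ≈ 2.0508.

d(x, mu) = √(4.2059) ≈ 2.0508


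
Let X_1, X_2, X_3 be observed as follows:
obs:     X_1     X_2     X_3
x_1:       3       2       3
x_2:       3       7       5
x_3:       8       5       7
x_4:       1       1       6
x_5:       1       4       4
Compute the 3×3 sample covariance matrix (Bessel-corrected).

Step 1 — column means:
  mean(X_1) = (3 + 3 + 8 + 1 + 1) / 5 = 16/5 = 3.2
  mean(X_2) = (2 + 7 + 5 + 1 + 4) / 5 = 19/5 = 3.8
  mean(X_3) = (3 + 5 + 7 + 6 + 4) / 5 = 25/5 = 5

Step 2 — sample covariance S[i,j] = (1/(n-1)) · Σ_k (x_{k,i} - mean_i) · (x_{k,j} - mean_j), with n-1 = 4.
  S[X_1,X_1] = ((-0.2)·(-0.2) + (-0.2)·(-0.2) + (4.8)·(4.8) + (-2.2)·(-2.2) + (-2.2)·(-2.2)) / 4 = 32.8/4 = 8.2
  S[X_1,X_2] = ((-0.2)·(-1.8) + (-0.2)·(3.2) + (4.8)·(1.2) + (-2.2)·(-2.8) + (-2.2)·(0.2)) / 4 = 11.2/4 = 2.8
  S[X_1,X_3] = ((-0.2)·(-2) + (-0.2)·(0) + (4.8)·(2) + (-2.2)·(1) + (-2.2)·(-1)) / 4 = 10/4 = 2.5
  S[X_2,X_2] = ((-1.8)·(-1.8) + (3.2)·(3.2) + (1.2)·(1.2) + (-2.8)·(-2.8) + (0.2)·(0.2)) / 4 = 22.8/4 = 5.7
  S[X_2,X_3] = ((-1.8)·(-2) + (3.2)·(0) + (1.2)·(2) + (-2.8)·(1) + (0.2)·(-1)) / 4 = 3/4 = 0.75
  S[X_3,X_3] = ((-2)·(-2) + (0)·(0) + (2)·(2) + (1)·(1) + (-1)·(-1)) / 4 = 10/4 = 2.5

S is symmetric (S[j,i] = S[i,j]). Assembling:

S = [[8.2, 2.8, 2.5],
 [2.8, 5.7, 0.75],
 [2.5, 0.75, 2.5]]


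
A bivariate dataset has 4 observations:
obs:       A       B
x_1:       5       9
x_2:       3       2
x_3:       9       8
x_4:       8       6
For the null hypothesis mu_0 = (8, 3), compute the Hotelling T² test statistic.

Step 1 — sample mean vector:
  mean(A) = (5 + 3 + 9 + 8) / 4 = 25/4 = 6.25
  mean(B) = (9 + 2 + 8 + 6) / 4 = 25/4 = 6.25
  x̄ = (6.25, 6.25),  deviation x̄ - mu_0 = (6.25, 6.25) - (8, 3) = (-1.75, 3.25).

Step 2 — sample covariance matrix, S[i,j] = (1/(n-1)) · Σ_k (x_{k,i} - mean_i) · (x_{k,j} - mean_j), divisor n-1 = 3:
  S[A,A] = ((-1.25)·(-1.25) + (-3.25)·(-3.25) + (2.75)·(2.75) + (1.75)·(1.75)) / 3 = 22.75/3 = 7.5833
  S[A,B] = ((-1.25)·(2.75) + (-3.25)·(-4.25) + (2.75)·(1.75) + (1.75)·(-0.25)) / 3 = 14.75/3 = 4.9167
  S[B,B] = ((2.75)·(2.75) + (-4.25)·(-4.25) + (1.75)·(1.75) + (-0.25)·(-0.25)) / 3 = 28.75/3 = 9.5833
  S = [[7.5833, 4.9167],
 [4.9167, 9.5833]].

Step 3 — invert S. det(S) = 7.5833·9.5833 - (4.9167)² = 48.5.
  S^{-1} = (1/det) · [[d, -b], [-b, a]] = [[0.1976, -0.1014],
 [-0.1014, 0.1564]].

Step 4 — quadratic form (x̄ - mu_0)^T · S^{-1} · (x̄ - mu_0):
  S^{-1} · (x̄ - mu_0) = (-0.6753, 0.6856),
  (x̄ - mu_0)^T · [...] = (-1.75)·(-0.6753) + (3.25)·(0.6856) = 3.4098.

Step 5 — scale by n: T² = 4 · 3.4098 = 13.6392.

T² ≈ 13.6392


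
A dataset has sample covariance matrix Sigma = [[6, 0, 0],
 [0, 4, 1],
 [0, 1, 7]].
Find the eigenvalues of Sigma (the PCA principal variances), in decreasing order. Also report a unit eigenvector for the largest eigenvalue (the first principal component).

Step 1 — characteristic polynomial p(λ) = det(λI - Sigma) = λ³ - tr·λ² + c_1·λ - det, where tr = trace, c_1 = sum of the principal 2×2 minors, det = det(Sigma):
  tr = 6 + 4 + 7 = 17,
  c_1 = (6·4 - (0)²) + (6·7 - (0)²) + (4·7 - (1)²) = 24 + 42 + 27 = 93,
  det = 6·(4·7 - (1)²) - (0)·((0)·7 - (1)·(0)) + (0)·((0)·(1) - 4·(0)) = 6·(27) - (0)·(0) + (0)·(0) = 162.
  So p(λ) = λ³ - 17λ² + 93λ - 162.
Step 2 — look for an integer root (rational root theorem: any rational root is an integer divisor of 162). Testing λ = 6:
  p(6) = 216 - 612 + 558 - 162 = 0  ✓
  Dividing out (λ - 6): p(λ) = (λ - 6)(λ² - 11λ + 27).
Step 3 — remaining eigenvalues from the quadratic λ² - 11λ + 27 = 0:
  Δ = 11² - 4·27 = 121 - 108 = 13,  λ = (11 ± √13)/2 = (11 ± 3.6056)/2 ≈ 7.3028 or 3.6972.
  Sorted: λ_1 = 7.3028,  λ_2 = 6,  λ_3 = 3.6972  (check: sum = 17 = tr ✓).

Step 4 — unit eigenvector for λ_1 ≈ 7.3028: v spans the null space of (Sigma - λ_1 I), whose rows are
  r_1 = (-1.3028, 0, 0),  r_2 = (0, -3.3028, 1),  r_3 = (0, 1, -0.3028).
  v is orthogonal to every row, so take v ∝ r_1 × r_2 = ((0)·(1) - (0)·(-3.3028), (0)·(0) - (-1.3028)·(1), (-1.3028)·(-3.3028) - (0)·(0)) ≈ (0, 1.3028, 4.3028).
  Let u = (0, 1.3028, 4.3028).
  ||u|| = √((0)² + (1.3028)² + (4.3028)²) = √(20.2111) ≈ 4.4957,  v_1 = u/||u|| ≈ (0, 0.2898, 0.9571) (||v_1|| = 1).

λ_1 = 7.3028,  λ_2 = 6,  λ_3 = 3.6972;  v_1 ≈ (0, 0.2898, 0.9571)


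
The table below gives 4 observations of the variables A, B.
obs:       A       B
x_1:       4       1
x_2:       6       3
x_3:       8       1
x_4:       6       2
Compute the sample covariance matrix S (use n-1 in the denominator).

Step 1 — column means:
  mean(A) = (4 + 6 + 8 + 6) / 4 = 24/4 = 6
  mean(B) = (1 + 3 + 1 + 2) / 4 = 7/4 = 1.75

Step 2 — sample covariance S[i,j] = (1/(n-1)) · Σ_k (x_{k,i} - mean_i) · (x_{k,j} - mean_j), with n-1 = 3.
  S[A,A] = ((-2)·(-2) + (0)·(0) + (2)·(2) + (0)·(0)) / 3 = 8/3 = 2.6667
  S[A,B] = ((-2)·(-0.75) + (0)·(1.25) + (2)·(-0.75) + (0)·(0.25)) / 3 = 0/3 = 0
  S[B,B] = ((-0.75)·(-0.75) + (1.25)·(1.25) + (-0.75)·(-0.75) + (0.25)·(0.25)) / 3 = 2.75/3 = 0.9167

S is symmetric (S[j,i] = S[i,j]). Assembling:

S = [[2.6667, 0],
 [0, 0.9167]]


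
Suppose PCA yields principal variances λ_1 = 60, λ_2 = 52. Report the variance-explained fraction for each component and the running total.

Step 1 — total variance = trace(Sigma) = Σ λ_i = 60 + 52 = 112.

Step 2 — fraction explained by component i = λ_i / Σ λ:
  PC1: 60/112 = 0.5357
  PC2: 52/112 = 0.4643

Step 3 — cumulative fraction after k components = (λ_1 + ... + λ_k) / Σ λ:
  k = 1: 60/112 = 0.5357
  k = 2: (60 + 52)/112 = 112/112 = 1

Summary (fraction, with percent):

explained: PC1 0.5357 (53.57%), PC2 0.4643 (46.43%);  cumulative: 0.5357, 1


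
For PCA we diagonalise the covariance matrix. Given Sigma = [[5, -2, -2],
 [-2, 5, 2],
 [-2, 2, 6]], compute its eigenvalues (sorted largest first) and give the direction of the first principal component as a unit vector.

Step 1 — characteristic polynomial p(λ) = det(λI - Sigma) = λ³ - tr·λ² + c_1·λ - det, where tr = trace, c_1 = sum of the principal 2×2 minors, det = det(Sigma):
  tr = 5 + 5 + 6 = 16,
  c_1 = (5·5 - (-2)²) + (5·6 - (-2)²) + (5·6 - (2)²) = 21 + 26 + 26 = 73,
  det = 5·(5·6 - (2)²) - (-2)·((-2)·6 - (2)·(-2)) + (-2)·((-2)·(2) - 5·(-2)) = 5·(26) - (-2)·(-8) + (-2)·(6) = 102.
  So p(λ) = λ³ - 16λ² + 73λ - 102.
Step 2 — look for an integer root (rational root theorem: any rational root is an integer divisor of 102). Testing λ = 3:
  p(3) = 27 - 144 + 219 - 102 = 0  ✓
  Dividing out (λ - 3): p(λ) = (λ - 3)(λ² - 13λ + 34).
Step 3 — remaining eigenvalues from the quadratic λ² - 13λ + 34 = 0:
  Δ = 13² - 4·34 = 169 - 136 = 33,  λ = (13 ± √33)/2 = (13 ± 5.7446)/2 ≈ 9.3723 or 3.6277.
  Sorted: λ_1 = 9.3723,  λ_2 = 3.6277,  λ_3 = 3  (check: sum = 16 = tr ✓).

Step 4 — unit eigenvector for λ_1 ≈ 9.3723: v spans the null space of (Sigma - λ_1 I), whose rows are
  r_1 = (-4.3723, -2, -2),  r_2 = (-2, -4.3723, 2),  r_3 = (-2, 2, -3.3723).
  v is orthogonal to every row, so take v ∝ r_1 × r_2 = ((-2)·(2) - (-2)·(-4.3723), (-2)·(-2) - (-4.3723)·(2), (-4.3723)·(-4.3723) - (-2)·(-2)) ≈ (-12.7446, 12.7446, 15.1168).
  Rescale (multiply by -1 so the first nonzero entry is positive): u = (12.7446, -12.7446, -15.1168).
  ||u|| = √((12.7446)² + (-12.7446)² + (-15.1168)²) = √(553.3667) ≈ 23.5237,  v_1 = u/||u|| ≈ (0.5418, -0.5418, -0.6426) (||v_1|| = 1).

λ_1 = 9.3723,  λ_2 = 3.6277,  λ_3 = 3;  v_1 ≈ (0.5418, -0.5418, -0.6426)


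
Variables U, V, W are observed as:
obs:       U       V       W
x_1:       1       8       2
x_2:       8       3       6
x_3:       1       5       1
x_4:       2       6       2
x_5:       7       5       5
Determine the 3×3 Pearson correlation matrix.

Step 1 — column means:
  mean(U) = (1 + 8 + 1 + 2 + 7) / 5 = 19/5 = 3.8
  mean(V) = (8 + 3 + 5 + 6 + 5) / 5 = 27/5 = 5.4
  mean(W) = (2 + 6 + 1 + 2 + 5) / 5 = 16/5 = 3.2

Step 2 — sample variances and covariances s[i,j] = (1/(n-1)) · Σ_k (x_{k,i} - mean_i) · (x_{k,j} - mean_j), with n-1 = 4:
  s[U,U] = ((-2.8)·(-2.8) + (4.2)·(4.2) + (-2.8)·(-2.8) + (-1.8)·(-1.8) + (3.2)·(3.2)) / 4 = 46.8/4 = 11.7
  s[U,V] = ((-2.8)·(2.6) + (4.2)·(-2.4) + (-2.8)·(-0.4) + (-1.8)·(0.6) + (3.2)·(-0.4)) / 4 = -18.6/4 = -4.65
  s[U,W] = ((-2.8)·(-1.2) + (4.2)·(2.8) + (-2.8)·(-2.2) + (-1.8)·(-1.2) + (3.2)·(1.8)) / 4 = 29.2/4 = 7.3
  s[V,V] = ((2.6)·(2.6) + (-2.4)·(-2.4) + (-0.4)·(-0.4) + (0.6)·(0.6) + (-0.4)·(-0.4)) / 4 = 13.2/4 = 3.3
  s[V,W] = ((2.6)·(-1.2) + (-2.4)·(2.8) + (-0.4)·(-2.2) + (0.6)·(-1.2) + (-0.4)·(1.8)) / 4 = -10.4/4 = -2.6
  s[W,W] = ((-1.2)·(-1.2) + (2.8)·(2.8) + (-2.2)·(-2.2) + (-1.2)·(-1.2) + (1.8)·(1.8)) / 4 = 18.8/4 = 4.7
  Sample standard deviations s_i = √(s[i,i]):
  s(U) = √(11.7) = 3.4205
  s(V) = √(3.3) = 1.8166
  s(W) = √(4.7) = 2.1679

Step 3 — r_{ij} = s_{ij} / (s_i · s_j):
  r[U,U] = 1 (diagonal).
  r[U,V] = -4.65 / (3.4205 · 1.8166) = -4.65 / 6.2137 = -0.7483
  r[U,W] = 7.3 / (3.4205 · 2.1679) = 7.3 / 7.4155 = 0.9844
  r[V,V] = 1 (diagonal).
  r[V,W] = -2.6 / (1.8166 · 2.1679) = -2.6 / 3.9383 = -0.6602
  r[W,W] = 1 (diagonal).

R is symmetric with unit diagonal. Assembling:

R = [[1, -0.7483, 0.9844],
 [-0.7483, 1, -0.6602],
 [0.9844, -0.6602, 1]]


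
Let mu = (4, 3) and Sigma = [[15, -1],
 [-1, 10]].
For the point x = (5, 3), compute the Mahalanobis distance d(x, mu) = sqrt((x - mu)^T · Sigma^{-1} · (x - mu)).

Step 1 — centre the observation: (x - mu) = (1, 0).

Step 2 — invert Sigma. det(Sigma) = 15·10 - (-1)² = 149.
  Sigma^{-1} = (1/det) · [[d, -b], [-b, a]] = [[0.0671, 0.0067],
 [0.0067, 0.1007]].

Step 3 — form the quadratic (x - mu)^T · Sigma^{-1} · (x - mu):
  Sigma^{-1} · (x - mu) = (0.0671, 0.0067).
  (x - mu)^T · [Sigma^{-1} · (x - mu)] = (1)·(0.0671) + (0)·(0.0067) = 0.0671.

Step 4 — take square root: d = √(0.0671) ≈ 0.2591.

d(x, mu) = √(0.0671) ≈ 0.2591


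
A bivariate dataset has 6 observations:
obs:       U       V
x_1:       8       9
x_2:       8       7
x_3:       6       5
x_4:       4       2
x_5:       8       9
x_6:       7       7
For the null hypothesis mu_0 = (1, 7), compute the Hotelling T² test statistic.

Step 1 — sample mean vector:
  mean(U) = (8 + 8 + 6 + 4 + 8 + 7) / 6 = 41/6 = 6.8333
  mean(V) = (9 + 7 + 5 + 2 + 9 + 7) / 6 = 39/6 = 6.5
  x̄ = (6.8333, 6.5),  deviation x̄ - mu_0 = (6.8333, 6.5) - (1, 7) = (5.8333, -0.5).

Step 2 — sample covariance matrix, S[i,j] = (1/(n-1)) · Σ_k (x_{k,i} - mean_i) · (x_{k,j} - mean_j), divisor n-1 = 5:
  S[U,U] = ((1.1667)·(1.1667) + (1.1667)·(1.1667) + (-0.8333)·(-0.8333) + (-2.8333)·(-2.8333) + (1.1667)·(1.1667) + (0.1667)·(0.1667)) / 5 = 12.8333/5 = 2.5667
  S[U,V] = ((1.1667)·(2.5) + (1.1667)·(0.5) + (-0.8333)·(-1.5) + (-2.8333)·(-4.5) + (1.1667)·(2.5) + (0.1667)·(0.5)) / 5 = 20.5/5 = 4.1
  S[V,V] = ((2.5)·(2.5) + (0.5)·(0.5) + (-1.5)·(-1.5) + (-4.5)·(-4.5) + (2.5)·(2.5) + (0.5)·(0.5)) / 5 = 35.5/5 = 7.1
  S = [[2.5667, 4.1],
 [4.1, 7.1]].

Step 3 — invert S. det(S) = 2.5667·7.1 - (4.1)² = 1.4133.
  S^{-1} = (1/det) · [[d, -b], [-b, a]] = [[5.0236, -2.9009],
 [-2.9009, 1.816]].

Step 4 — quadratic form (x̄ - mu_0)^T · S^{-1} · (x̄ - mu_0):
  S^{-1} · (x̄ - mu_0) = (30.7547, -17.8302),
  (x̄ - mu_0)^T · [...] = (5.8333)·(30.7547) + (-0.5)·(-17.8302) = 188.3176.

Step 5 — scale by n: T² = 6 · 188.3176 = 1129.9057.

T² ≈ 1129.9057


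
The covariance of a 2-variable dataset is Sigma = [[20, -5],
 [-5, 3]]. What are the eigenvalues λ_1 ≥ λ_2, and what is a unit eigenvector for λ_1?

Step 1 — characteristic polynomial of 2×2 Sigma:
  det(Sigma - λI) = λ² - trace · λ + det = 0.
  trace = 20 + 3 = 23, det = 20·3 - (-5)² = 35.
Step 2 — discriminant:
  Δ = trace² - 4·det = 529 - 140 = 389.
Step 3 — eigenvalues:
  λ = (trace ± √Δ)/2 = (23 ± 19.7231)/2,
  λ_1 = 21.3615,  λ_2 = 1.6385.

Step 4 — unit eigenvector for λ_1: solve (Sigma - λ_1 I)v = 0. First row:
  (20 - 21.3615)·v_x + (-5)·v_y = 0, i.e. (-1.3615)·v_x + (-5)·v_y = 0,
  so v ∝ (b, λ_1 - a) = (-5, 1.3615); multiply by -1 so the first entry is positive: u = (5, -1.3615).
  ||u|| = √((5)² + (-1.3615)²) = √(26.8538) ≈ 5.1821,
  v_1 = u/||u|| ≈ (0.9649, -0.2627) (||v_1|| = 1).

λ_1 = 21.3615,  λ_2 = 1.6385;  v_1 ≈ (0.9649, -0.2627)


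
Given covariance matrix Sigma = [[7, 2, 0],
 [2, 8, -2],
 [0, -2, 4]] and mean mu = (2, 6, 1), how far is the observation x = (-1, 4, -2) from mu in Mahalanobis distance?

Step 1 — centre the observation: (x - mu) = (-3, -2, -3).

Step 2 — invert Sigma (cofactor / det for 3×3, or solve directly):
  Sigma^{-1} = [[0.1556, -0.0444, -0.0222],
 [-0.0444, 0.1556, 0.0778],
 [-0.0222, 0.0778, 0.2889]].

Step 3 — form the quadratic (x - mu)^T · Sigma^{-1} · (x - mu):
  Sigma^{-1} · (x - mu) = (-0.3111, -0.4111, -0.9556).
  (x - mu)^T · [Sigma^{-1} · (x - mu)] = (-3)·(-0.3111) + (-2)·(-0.4111) + (-3)·(-0.9556) = 4.6222.

Step 4 — take square root: d = √(4.6222) ≈ 2.1499.

d(x, mu) = √(4.6222) ≈ 2.1499


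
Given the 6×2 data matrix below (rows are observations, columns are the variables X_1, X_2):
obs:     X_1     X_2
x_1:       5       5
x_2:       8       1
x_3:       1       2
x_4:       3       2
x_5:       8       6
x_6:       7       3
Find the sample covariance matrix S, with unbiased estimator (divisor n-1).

Step 1 — column means:
  mean(X_1) = (5 + 8 + 1 + 3 + 8 + 7) / 6 = 32/6 = 5.3333
  mean(X_2) = (5 + 1 + 2 + 2 + 6 + 3) / 6 = 19/6 = 3.1667

Step 2 — sample covariance S[i,j] = (1/(n-1)) · Σ_k (x_{k,i} - mean_i) · (x_{k,j} - mean_j), with n-1 = 5.
  S[X_1,X_1] = ((-0.3333)·(-0.3333) + (2.6667)·(2.6667) + (-4.3333)·(-4.3333) + (-2.3333)·(-2.3333) + (2.6667)·(2.6667) + (1.6667)·(1.6667)) / 5 = 41.3333/5 = 8.2667
  S[X_1,X_2] = ((-0.3333)·(1.8333) + (2.6667)·(-2.1667) + (-4.3333)·(-1.1667) + (-2.3333)·(-1.1667) + (2.6667)·(2.8333) + (1.6667)·(-0.1667)) / 5 = 8.6667/5 = 1.7333
  S[X_2,X_2] = ((1.8333)·(1.8333) + (-2.1667)·(-2.1667) + (-1.1667)·(-1.1667) + (-1.1667)·(-1.1667) + (2.8333)·(2.8333) + (-0.1667)·(-0.1667)) / 5 = 18.8333/5 = 3.7667

S is symmetric (S[j,i] = S[i,j]). Assembling:

S = [[8.2667, 1.7333],
 [1.7333, 3.7667]]


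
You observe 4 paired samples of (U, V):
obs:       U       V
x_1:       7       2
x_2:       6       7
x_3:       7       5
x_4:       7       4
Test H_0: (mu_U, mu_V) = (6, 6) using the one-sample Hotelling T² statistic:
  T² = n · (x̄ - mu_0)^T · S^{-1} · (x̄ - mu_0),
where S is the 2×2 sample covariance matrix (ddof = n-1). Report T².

Step 1 — sample mean vector:
  mean(U) = (7 + 6 + 7 + 7) / 4 = 27/4 = 6.75
  mean(V) = (2 + 7 + 5 + 4) / 4 = 18/4 = 4.5
  x̄ = (6.75, 4.5),  deviation x̄ - mu_0 = (6.75, 4.5) - (6, 6) = (0.75, -1.5).

Step 2 — sample covariance matrix, S[i,j] = (1/(n-1)) · Σ_k (x_{k,i} - mean_i) · (x_{k,j} - mean_j), divisor n-1 = 3:
  S[U,U] = ((0.25)·(0.25) + (-0.75)·(-0.75) + (0.25)·(0.25) + (0.25)·(0.25)) / 3 = 0.75/3 = 0.25
  S[U,V] = ((0.25)·(-2.5) + (-0.75)·(2.5) + (0.25)·(0.5) + (0.25)·(-0.5)) / 3 = -2.5/3 = -0.8333
  S[V,V] = ((-2.5)·(-2.5) + (2.5)·(2.5) + (0.5)·(0.5) + (-0.5)·(-0.5)) / 3 = 13/3 = 4.3333
  S = [[0.25, -0.8333],
 [-0.8333, 4.3333]].

Step 3 — invert S. det(S) = 0.25·4.3333 - (-0.8333)² = 0.3889.
  S^{-1} = (1/det) · [[d, -b], [-b, a]] = [[11.1429, 2.1429],
 [2.1429, 0.6429]].

Step 4 — quadratic form (x̄ - mu_0)^T · S^{-1} · (x̄ - mu_0):
  S^{-1} · (x̄ - mu_0) = (5.1429, 0.6429),
  (x̄ - mu_0)^T · [...] = (0.75)·(5.1429) + (-1.5)·(0.6429) = 2.8929.

Step 5 — scale by n: T² = 4 · 2.8929 = 11.5714.

T² ≈ 11.5714


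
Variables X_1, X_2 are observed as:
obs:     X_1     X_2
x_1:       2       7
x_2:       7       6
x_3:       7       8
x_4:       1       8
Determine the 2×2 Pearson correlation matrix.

Step 1 — column means:
  mean(X_1) = (2 + 7 + 7 + 1) / 4 = 17/4 = 4.25
  mean(X_2) = (7 + 6 + 8 + 8) / 4 = 29/4 = 7.25

Step 2 — sample variances and covariances s[i,j] = (1/(n-1)) · Σ_k (x_{k,i} - mean_i) · (x_{k,j} - mean_j), with n-1 = 3:
  s[X_1,X_1] = ((-2.25)·(-2.25) + (2.75)·(2.75) + (2.75)·(2.75) + (-3.25)·(-3.25)) / 3 = 30.75/3 = 10.25
  s[X_1,X_2] = ((-2.25)·(-0.25) + (2.75)·(-1.25) + (2.75)·(0.75) + (-3.25)·(0.75)) / 3 = -3.25/3 = -1.0833
  s[X_2,X_2] = ((-0.25)·(-0.25) + (-1.25)·(-1.25) + (0.75)·(0.75) + (0.75)·(0.75)) / 3 = 2.75/3 = 0.9167
  Sample standard deviations s_i = √(s[i,i]):
  s(X_1) = √(10.25) = 3.2016
  s(X_2) = √(0.9167) = 0.9574

Step 3 — r_{ij} = s_{ij} / (s_i · s_j):
  r[X_1,X_1] = 1 (diagonal).
  r[X_1,X_2] = -1.0833 / (3.2016 · 0.9574) = -1.0833 / 3.0653 = -0.3534
  r[X_2,X_2] = 1 (diagonal).

R is symmetric with unit diagonal. Assembling:

R = [[1, -0.3534],
 [-0.3534, 1]]


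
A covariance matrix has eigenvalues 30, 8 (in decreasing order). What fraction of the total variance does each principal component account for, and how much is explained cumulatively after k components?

Step 1 — total variance = trace(Sigma) = Σ λ_i = 30 + 8 = 38.

Step 2 — fraction explained by component i = λ_i / Σ λ:
  PC1: 30/38 = 0.7895
  PC2: 8/38 = 0.2105

Step 3 — cumulative fraction after k components = (λ_1 + ... + λ_k) / Σ λ:
  k = 1: 30/38 = 0.7895
  k = 2: (30 + 8)/38 = 38/38 = 1

Summary (fraction, with percent):

explained: PC1 0.7895 (78.95%), PC2 0.2105 (21.05%);  cumulative: 0.7895, 1


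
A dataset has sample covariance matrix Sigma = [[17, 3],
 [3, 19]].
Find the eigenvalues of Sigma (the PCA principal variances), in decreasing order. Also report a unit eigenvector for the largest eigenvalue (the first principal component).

Step 1 — characteristic polynomial of 2×2 Sigma:
  det(Sigma - λI) = λ² - trace · λ + det = 0.
  trace = 17 + 19 = 36, det = 17·19 - (3)² = 314.
Step 2 — discriminant:
  Δ = trace² - 4·det = 1296 - 1256 = 40.
Step 3 — eigenvalues:
  λ = (trace ± √Δ)/2 = (36 ± 6.3246)/2,
  λ_1 = 21.1623,  λ_2 = 14.8377.

Step 4 — unit eigenvector for λ_1: solve (Sigma - λ_1 I)v = 0. First row:
  (17 - 21.1623)·v_x + (3)·v_y = 0, i.e. (-4.1623)·v_x + (3)·v_y = 0,
  so v ∝ (b, λ_1 - a) = (3, 4.1623) = u.
  ||u|| = √((3)² + (4.1623)²) = √(26.3246) ≈ 5.1307,
  v_1 = u/||u|| ≈ (0.5847, 0.8112) (||v_1|| = 1).

λ_1 = 21.1623,  λ_2 = 14.8377;  v_1 ≈ (0.5847, 0.8112)


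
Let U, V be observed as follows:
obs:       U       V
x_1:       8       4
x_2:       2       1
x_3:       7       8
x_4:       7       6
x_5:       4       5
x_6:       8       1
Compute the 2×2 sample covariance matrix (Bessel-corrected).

Step 1 — column means:
  mean(U) = (8 + 2 + 7 + 7 + 4 + 8) / 6 = 36/6 = 6
  mean(V) = (4 + 1 + 8 + 6 + 5 + 1) / 6 = 25/6 = 4.1667

Step 2 — sample covariance S[i,j] = (1/(n-1)) · Σ_k (x_{k,i} - mean_i) · (x_{k,j} - mean_j), with n-1 = 5.
  S[U,U] = ((2)·(2) + (-4)·(-4) + (1)·(1) + (1)·(1) + (-2)·(-2) + (2)·(2)) / 5 = 30/5 = 6
  S[U,V] = ((2)·(-0.1667) + (-4)·(-3.1667) + (1)·(3.8333) + (1)·(1.8333) + (-2)·(0.8333) + (2)·(-3.1667)) / 5 = 10/5 = 2
  S[V,V] = ((-0.1667)·(-0.1667) + (-3.1667)·(-3.1667) + (3.8333)·(3.8333) + (1.8333)·(1.8333) + (0.8333)·(0.8333) + (-3.1667)·(-3.1667)) / 5 = 38.8333/5 = 7.7667

S is symmetric (S[j,i] = S[i,j]). Assembling:

S = [[6, 2],
 [2, 7.7667]]


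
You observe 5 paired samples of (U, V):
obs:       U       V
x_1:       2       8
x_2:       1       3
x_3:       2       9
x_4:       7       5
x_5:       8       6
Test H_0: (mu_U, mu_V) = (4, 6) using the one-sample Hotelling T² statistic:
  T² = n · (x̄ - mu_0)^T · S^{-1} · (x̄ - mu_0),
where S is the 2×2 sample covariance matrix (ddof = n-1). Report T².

Step 1 — sample mean vector:
  mean(U) = (2 + 1 + 2 + 7 + 8) / 5 = 20/5 = 4
  mean(V) = (8 + 3 + 9 + 5 + 6) / 5 = 31/5 = 6.2
  x̄ = (4, 6.2),  deviation x̄ - mu_0 = (4, 6.2) - (4, 6) = (0, 0.2).

Step 2 — sample covariance matrix, S[i,j] = (1/(n-1)) · Σ_k (x_{k,i} - mean_i) · (x_{k,j} - mean_j), divisor n-1 = 4:
  S[U,U] = ((-2)·(-2) + (-3)·(-3) + (-2)·(-2) + (3)·(3) + (4)·(4)) / 4 = 42/4 = 10.5
  S[U,V] = ((-2)·(1.8) + (-3)·(-3.2) + (-2)·(2.8) + (3)·(-1.2) + (4)·(-0.2)) / 4 = -4/4 = -1
  S[V,V] = ((1.8)·(1.8) + (-3.2)·(-3.2) + (2.8)·(2.8) + (-1.2)·(-1.2) + (-0.2)·(-0.2)) / 4 = 22.8/4 = 5.7
  S = [[10.5, -1],
 [-1, 5.7]].

Step 3 — invert S. det(S) = 10.5·5.7 - (-1)² = 58.85.
  S^{-1} = (1/det) · [[d, -b], [-b, a]] = [[0.0969, 0.017],
 [0.017, 0.1784]].

Step 4 — quadratic form (x̄ - mu_0)^T · S^{-1} · (x̄ - mu_0):
  S^{-1} · (x̄ - mu_0) = (0.0034, 0.0357),
  (x̄ - mu_0)^T · [...] = (0)·(0.0034) + (0.2)·(0.0357) = 0.0071.

Step 5 — scale by n: T² = 5 · 0.0071 = 0.0357.

T² ≈ 0.0357


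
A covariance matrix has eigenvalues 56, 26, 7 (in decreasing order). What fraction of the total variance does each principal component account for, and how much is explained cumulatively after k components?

Step 1 — total variance = trace(Sigma) = Σ λ_i = 56 + 26 + 7 = 89.

Step 2 — fraction explained by component i = λ_i / Σ λ:
  PC1: 56/89 = 0.6292
  PC2: 26/89 = 0.2921
  PC3: 7/89 = 0.0787

Step 3 — cumulative fraction after k components = (λ_1 + ... + λ_k) / Σ λ:
  k = 1: 56/89 = 0.6292
  k = 2: (56 + 26)/89 = 82/89 = 0.9213
  k = 3: (56 + 26 + 7)/89 = 89/89 = 1

Summary (fraction, with percent):

explained: PC1 0.6292 (62.92%), PC2 0.2921 (29.21%), PC3 0.0787 (7.87%);  cumulative: 0.6292, 0.9213, 1


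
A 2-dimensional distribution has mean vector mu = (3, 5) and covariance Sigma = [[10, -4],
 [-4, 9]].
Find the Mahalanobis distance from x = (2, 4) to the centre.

Step 1 — centre the observation: (x - mu) = (-1, -1).

Step 2 — invert Sigma. det(Sigma) = 10·9 - (-4)² = 74.
  Sigma^{-1} = (1/det) · [[d, -b], [-b, a]] = [[0.1216, 0.0541],
 [0.0541, 0.1351]].

Step 3 — form the quadratic (x - mu)^T · Sigma^{-1} · (x - mu):
  Sigma^{-1} · (x - mu) = (-0.1757, -0.1892).
  (x - mu)^T · [Sigma^{-1} · (x - mu)] = (-1)·(-0.1757) + (-1)·(-0.1892) = 0.3649.

Step 4 — take square root: d = √(0.3649) ≈ 0.604.

d(x, mu) = √(0.3649) ≈ 0.604


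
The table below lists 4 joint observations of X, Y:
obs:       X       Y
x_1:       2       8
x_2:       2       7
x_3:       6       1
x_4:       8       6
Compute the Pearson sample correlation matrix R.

Step 1 — column means:
  mean(X) = (2 + 2 + 6 + 8) / 4 = 18/4 = 4.5
  mean(Y) = (8 + 7 + 1 + 6) / 4 = 22/4 = 5.5

Step 2 — sample variances and covariances s[i,j] = (1/(n-1)) · Σ_k (x_{k,i} - mean_i) · (x_{k,j} - mean_j), with n-1 = 3:
  s[X,X] = ((-2.5)·(-2.5) + (-2.5)·(-2.5) + (1.5)·(1.5) + (3.5)·(3.5)) / 3 = 27/3 = 9
  s[X,Y] = ((-2.5)·(2.5) + (-2.5)·(1.5) + (1.5)·(-4.5) + (3.5)·(0.5)) / 3 = -15/3 = -5
  s[Y,Y] = ((2.5)·(2.5) + (1.5)·(1.5) + (-4.5)·(-4.5) + (0.5)·(0.5)) / 3 = 29/3 = 9.6667
  Sample standard deviations s_i = √(s[i,i]):
  s(X) = √(9) = 3
  s(Y) = √(9.6667) = 3.1091

Step 3 — r_{ij} = s_{ij} / (s_i · s_j):
  r[X,X] = 1 (diagonal).
  r[X,Y] = -5 / (3 · 3.1091) = -5 / 9.3274 = -0.5361
  r[Y,Y] = 1 (diagonal).

R is symmetric with unit diagonal. Assembling:

R = [[1, -0.5361],
 [-0.5361, 1]]


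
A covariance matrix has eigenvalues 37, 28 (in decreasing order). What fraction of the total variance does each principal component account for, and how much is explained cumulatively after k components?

Step 1 — total variance = trace(Sigma) = Σ λ_i = 37 + 28 = 65.

Step 2 — fraction explained by component i = λ_i / Σ λ:
  PC1: 37/65 = 0.5692
  PC2: 28/65 = 0.4308

Step 3 — cumulative fraction after k components = (λ_1 + ... + λ_k) / Σ λ:
  k = 1: 37/65 = 0.5692
  k = 2: (37 + 28)/65 = 65/65 = 1

Summary (fraction, with percent):

explained: PC1 0.5692 (56.92%), PC2 0.4308 (43.08%);  cumulative: 0.5692, 1


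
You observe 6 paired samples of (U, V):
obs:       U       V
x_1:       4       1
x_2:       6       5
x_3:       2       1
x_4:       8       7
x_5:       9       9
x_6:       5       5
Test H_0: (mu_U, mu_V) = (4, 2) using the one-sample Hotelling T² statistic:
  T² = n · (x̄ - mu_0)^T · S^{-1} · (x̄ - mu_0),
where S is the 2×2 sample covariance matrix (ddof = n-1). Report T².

Step 1 — sample mean vector:
  mean(U) = (4 + 6 + 2 + 8 + 9 + 5) / 6 = 34/6 = 5.6667
  mean(V) = (1 + 5 + 1 + 7 + 9 + 5) / 6 = 28/6 = 4.6667
  x̄ = (5.6667, 4.6667),  deviation x̄ - mu_0 = (5.6667, 4.6667) - (4, 2) = (1.6667, 2.6667).

Step 2 — sample covariance matrix, S[i,j] = (1/(n-1)) · Σ_k (x_{k,i} - mean_i) · (x_{k,j} - mean_j), divisor n-1 = 5:
  S[U,U] = ((-1.6667)·(-1.6667) + (0.3333)·(0.3333) + (-3.6667)·(-3.6667) + (2.3333)·(2.3333) + (3.3333)·(3.3333) + (-0.6667)·(-0.6667)) / 5 = 33.3333/5 = 6.6667
  S[U,V] = ((-1.6667)·(-3.6667) + (0.3333)·(0.3333) + (-3.6667)·(-3.6667) + (2.3333)·(2.3333) + (3.3333)·(4.3333) + (-0.6667)·(0.3333)) / 5 = 39.3333/5 = 7.8667
  S[V,V] = ((-3.6667)·(-3.6667) + (0.3333)·(0.3333) + (-3.6667)·(-3.6667) + (2.3333)·(2.3333) + (4.3333)·(4.3333) + (0.3333)·(0.3333)) / 5 = 51.3333/5 = 10.2667
  S = [[6.6667, 7.8667],
 [7.8667, 10.2667]].

Step 3 — invert S. det(S) = 6.6667·10.2667 - (7.8667)² = 6.56.
  S^{-1} = (1/det) · [[d, -b], [-b, a]] = [[1.565, -1.1992],
 [-1.1992, 1.0163]].

Step 4 — quadratic form (x̄ - mu_0)^T · S^{-1} · (x̄ - mu_0):
  S^{-1} · (x̄ - mu_0) = (-0.5894, 0.7114),
  (x̄ - mu_0)^T · [...] = (1.6667)·(-0.5894) + (2.6667)·(0.7114) = 0.9146.

Step 5 — scale by n: T² = 6 · 0.9146 = 5.4878.

T² ≈ 5.4878


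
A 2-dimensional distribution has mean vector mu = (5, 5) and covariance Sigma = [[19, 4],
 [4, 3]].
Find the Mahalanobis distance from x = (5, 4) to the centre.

Step 1 — centre the observation: (x - mu) = (0, -1).

Step 2 — invert Sigma. det(Sigma) = 19·3 - (4)² = 41.
  Sigma^{-1} = (1/det) · [[d, -b], [-b, a]] = [[0.0732, -0.0976],
 [-0.0976, 0.4634]].

Step 3 — form the quadratic (x - mu)^T · Sigma^{-1} · (x - mu):
  Sigma^{-1} · (x - mu) = (0.0976, -0.4634).
  (x - mu)^T · [Sigma^{-1} · (x - mu)] = (0)·(0.0976) + (-1)·(-0.4634) = 0.4634.

Step 4 — take square root: d = √(0.4634) ≈ 0.6807.

d(x, mu) = √(0.4634) ≈ 0.6807


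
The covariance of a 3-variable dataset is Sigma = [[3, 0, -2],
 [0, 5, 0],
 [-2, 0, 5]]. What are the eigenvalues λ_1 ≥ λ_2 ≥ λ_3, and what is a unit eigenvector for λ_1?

Step 1 — characteristic polynomial p(λ) = det(λI - Sigma) = λ³ - tr·λ² + c_1·λ - det, where tr = trace, c_1 = sum of the principal 2×2 minors, det = det(Sigma):
  tr = 3 + 5 + 5 = 13,
  c_1 = (3·5 - (0)²) + (3·5 - (-2)²) + (5·5 - (0)²) = 15 + 11 + 25 = 51,
  det = 3·(5·5 - (0)²) - (0)·((0)·5 - (0)·(-2)) + (-2)·((0)·(0) - 5·(-2)) = 3·(25) - (0)·(0) + (-2)·(10) = 55.
  So p(λ) = λ³ - 13λ² + 51λ - 55.
Step 2 — look for an integer root (rational root theorem: any rational root is an integer divisor of 55). Testing λ = 5:
  p(5) = 125 - 325 + 255 - 55 = 0  ✓
  Dividing out (λ - 5): p(λ) = (λ - 5)(λ² - 8λ + 11).
Step 3 — remaining eigenvalues from the quadratic λ² - 8λ + 11 = 0:
  Δ = 8² - 4·11 = 64 - 44 = 20,  λ = (8 ± √20)/2 = (8 ± 4.4721)/2 ≈ 6.2361 or 1.7639.
  Sorted: λ_1 = 6.2361,  λ_2 = 5,  λ_3 = 1.7639  (check: sum = 13 = tr ✓).

Step 4 — unit eigenvector for λ_1 ≈ 6.2361: v spans the null space of (Sigma - λ_1 I), whose rows are
  r_1 = (-3.2361, 0, -2),  r_2 = (0, -1.2361, 0),  r_3 = (-2, 0, -1.2361).
  v is orthogonal to every row, so take v ∝ r_1 × r_2 = ((0)·(0) - (-2)·(-1.2361), (-2)·(0) - (-3.2361)·(0), (-3.2361)·(-1.2361) - (0)·(0)) ≈ (-2.4721, 0, 4).
  Rescale (multiply by -1 so the first nonzero entry is positive): u = (2.4721, 0, -4).
  ||u|| = √((2.4721)² + (0)² + (-4)²) = √(22.1115) ≈ 4.7023,  v_1 = u/||u|| ≈ (0.5257, 0, -0.8507) (||v_1|| = 1).

λ_1 = 6.2361,  λ_2 = 5,  λ_3 = 1.7639;  v_1 ≈ (0.5257, 0, -0.8507)


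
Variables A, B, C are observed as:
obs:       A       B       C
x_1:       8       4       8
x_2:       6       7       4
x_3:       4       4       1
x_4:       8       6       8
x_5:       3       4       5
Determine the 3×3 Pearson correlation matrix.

Step 1 — column means:
  mean(A) = (8 + 6 + 4 + 8 + 3) / 5 = 29/5 = 5.8
  mean(B) = (4 + 7 + 4 + 6 + 4) / 5 = 25/5 = 5
  mean(C) = (8 + 4 + 1 + 8 + 5) / 5 = 26/5 = 5.2

Step 2 — sample variances and covariances s[i,j] = (1/(n-1)) · Σ_k (x_{k,i} - mean_i) · (x_{k,j} - mean_j), with n-1 = 4:
  s[A,A] = ((2.2)·(2.2) + (0.2)·(0.2) + (-1.8)·(-1.8) + (2.2)·(2.2) + (-2.8)·(-2.8)) / 4 = 20.8/4 = 5.2
  s[A,B] = ((2.2)·(-1) + (0.2)·(2) + (-1.8)·(-1) + (2.2)·(1) + (-2.8)·(-1)) / 4 = 5/4 = 1.25
  s[A,C] = ((2.2)·(2.8) + (0.2)·(-1.2) + (-1.8)·(-4.2) + (2.2)·(2.8) + (-2.8)·(-0.2)) / 4 = 20.2/4 = 5.05
  s[B,B] = ((-1)·(-1) + (2)·(2) + (-1)·(-1) + (1)·(1) + (-1)·(-1)) / 4 = 8/4 = 2
  s[B,C] = ((-1)·(2.8) + (2)·(-1.2) + (-1)·(-4.2) + (1)·(2.8) + (-1)·(-0.2)) / 4 = 2/4 = 0.5
  s[C,C] = ((2.8)·(2.8) + (-1.2)·(-1.2) + (-4.2)·(-4.2) + (2.8)·(2.8) + (-0.2)·(-0.2)) / 4 = 34.8/4 = 8.7
  Sample standard deviations s_i = √(s[i,i]):
  s(A) = √(5.2) = 2.2804
  s(B) = √(2) = 1.4142
  s(C) = √(8.7) = 2.9496

Step 3 — r_{ij} = s_{ij} / (s_i · s_j):
  r[A,A] = 1 (diagonal).
  r[A,B] = 1.25 / (2.2804 · 1.4142) = 1.25 / 3.2249 = 0.3876
  r[A,C] = 5.05 / (2.2804 · 2.9496) = 5.05 / 6.7261 = 0.7508
  r[B,B] = 1 (diagonal).
  r[B,C] = 0.5 / (1.4142 · 2.9496) = 0.5 / 4.1713 = 0.1199
  r[C,C] = 1 (diagonal).

R is symmetric with unit diagonal. Assembling:

R = [[1, 0.3876, 0.7508],
 [0.3876, 1, 0.1199],
 [0.7508, 0.1199, 1]]


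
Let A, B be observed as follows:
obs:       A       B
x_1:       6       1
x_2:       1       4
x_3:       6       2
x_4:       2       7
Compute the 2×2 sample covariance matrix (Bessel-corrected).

Step 1 — column means:
  mean(A) = (6 + 1 + 6 + 2) / 4 = 15/4 = 3.75
  mean(B) = (1 + 4 + 2 + 7) / 4 = 14/4 = 3.5

Step 2 — sample covariance S[i,j] = (1/(n-1)) · Σ_k (x_{k,i} - mean_i) · (x_{k,j} - mean_j), with n-1 = 3.
  S[A,A] = ((2.25)·(2.25) + (-2.75)·(-2.75) + (2.25)·(2.25) + (-1.75)·(-1.75)) / 3 = 20.75/3 = 6.9167
  S[A,B] = ((2.25)·(-2.5) + (-2.75)·(0.5) + (2.25)·(-1.5) + (-1.75)·(3.5)) / 3 = -16.5/3 = -5.5
  S[B,B] = ((-2.5)·(-2.5) + (0.5)·(0.5) + (-1.5)·(-1.5) + (3.5)·(3.5)) / 3 = 21/3 = 7

S is symmetric (S[j,i] = S[i,j]). Assembling:

S = [[6.9167, -5.5],
 [-5.5, 7]]


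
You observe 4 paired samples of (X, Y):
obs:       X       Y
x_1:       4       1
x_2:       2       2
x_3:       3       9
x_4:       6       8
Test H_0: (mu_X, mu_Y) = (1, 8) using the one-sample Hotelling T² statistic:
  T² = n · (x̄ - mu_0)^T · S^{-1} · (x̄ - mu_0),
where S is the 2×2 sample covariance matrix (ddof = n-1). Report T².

Step 1 — sample mean vector:
  mean(X) = (4 + 2 + 3 + 6) / 4 = 15/4 = 3.75
  mean(Y) = (1 + 2 + 9 + 8) / 4 = 20/4 = 5
  x̄ = (3.75, 5),  deviation x̄ - mu_0 = (3.75, 5) - (1, 8) = (2.75, -3).

Step 2 — sample covariance matrix, S[i,j] = (1/(n-1)) · Σ_k (x_{k,i} - mean_i) · (x_{k,j} - mean_j), divisor n-1 = 3:
  S[X,X] = ((0.25)·(0.25) + (-1.75)·(-1.75) + (-0.75)·(-0.75) + (2.25)·(2.25)) / 3 = 8.75/3 = 2.9167
  S[X,Y] = ((0.25)·(-4) + (-1.75)·(-3) + (-0.75)·(4) + (2.25)·(3)) / 3 = 8/3 = 2.6667
  S[Y,Y] = ((-4)·(-4) + (-3)·(-3) + (4)·(4) + (3)·(3)) / 3 = 50/3 = 16.6667
  S = [[2.9167, 2.6667],
 [2.6667, 16.6667]].

Step 3 — invert S. det(S) = 2.9167·16.6667 - (2.6667)² = 41.5.
  S^{-1} = (1/det) · [[d, -b], [-b, a]] = [[0.4016, -0.0643],
 [-0.0643, 0.0703]].

Step 4 — quadratic form (x̄ - mu_0)^T · S^{-1} · (x̄ - mu_0):
  S^{-1} · (x̄ - mu_0) = (1.2972, -0.3876),
  (x̄ - mu_0)^T · [...] = (2.75)·(1.2972) + (-3)·(-0.3876) = 4.7299.

Step 5 — scale by n: T² = 4 · 4.7299 = 18.9197.

T² ≈ 18.9197


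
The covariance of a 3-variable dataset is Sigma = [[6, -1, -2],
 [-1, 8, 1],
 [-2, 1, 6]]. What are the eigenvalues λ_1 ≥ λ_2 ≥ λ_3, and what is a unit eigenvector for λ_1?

Step 1 — characteristic polynomial p(λ) = det(λI - Sigma) = λ³ - tr·λ² + c_1·λ - det, where tr = trace, c_1 = sum of the principal 2×2 minors, det = det(Sigma):
  tr = 6 + 8 + 6 = 20,
  c_1 = (6·8 - (-1)²) + (6·6 - (-2)²) + (8·6 - (1)²) = 47 + 32 + 47 = 126,
  det = 6·(8·6 - (1)²) - (-1)·((-1)·6 - (1)·(-2)) + (-2)·((-1)·(1) - 8·(-2)) = 6·(47) - (-1)·(-4) + (-2)·(15) = 248.
  So p(λ) = λ³ - 20λ² + 126λ - 248.
Step 2 — look for an integer root (rational root theorem: any rational root is an integer divisor of 248). Testing λ = 4:
  p(4) = 64 - 320 + 504 - 248 = 0  ✓
  Dividing out (λ - 4): p(λ) = (λ - 4)(λ² - 16λ + 62).
Step 3 — remaining eigenvalues from the quadratic λ² - 16λ + 62 = 0:
  Δ = 16² - 4·62 = 256 - 248 = 8,  λ = (16 ± √8)/2 = (16 ± 2.8284)/2 ≈ 9.4142 or 6.5858.
  Sorted: λ_1 = 9.4142,  λ_2 = 6.5858,  λ_3 = 4  (check: sum = 20 = tr ✓).

Step 4 — unit eigenvector for λ_1 ≈ 9.4142: v spans the null space of (Sigma - λ_1 I), whose rows are
  r_1 = (-3.4142, -1, -2),  r_2 = (-1, -1.4142, 1),  r_3 = (-2, 1, -3.4142).
  v is orthogonal to every row, so take v ∝ r_1 × r_2 = ((-1)·(1) - (-2)·(-1.4142), (-2)·(-1) - (-3.4142)·(1), (-3.4142)·(-1.4142) - (-1)·(-1)) ≈ (-3.8284, 5.4142, 3.8284).
  Rescale (multiply by -1 so the first nonzero entry is positive): u = (3.8284, -5.4142, -3.8284).
  ||u|| = √((3.8284)² + (-5.4142)² + (-3.8284)²) = √(58.6274) ≈ 7.6569,  v_1 = u/||u|| ≈ (0.5, -0.7071, -0.5) (||v_1|| = 1).

λ_1 = 9.4142,  λ_2 = 6.5858,  λ_3 = 4;  v_1 ≈ (0.5, -0.7071, -0.5)


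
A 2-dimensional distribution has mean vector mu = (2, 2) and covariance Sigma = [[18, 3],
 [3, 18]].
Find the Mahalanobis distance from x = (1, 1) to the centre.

Step 1 — centre the observation: (x - mu) = (-1, -1).

Step 2 — invert Sigma. det(Sigma) = 18·18 - (3)² = 315.
  Sigma^{-1} = (1/det) · [[d, -b], [-b, a]] = [[0.0571, -0.0095],
 [-0.0095, 0.0571]].

Step 3 — form the quadratic (x - mu)^T · Sigma^{-1} · (x - mu):
  Sigma^{-1} · (x - mu) = (-0.0476, -0.0476).
  (x - mu)^T · [Sigma^{-1} · (x - mu)] = (-1)·(-0.0476) + (-1)·(-0.0476) = 0.0952.

Step 4 — take square root: d = √(0.0952) ≈ 0.3086.

d(x, mu) = √(0.0952) ≈ 0.3086


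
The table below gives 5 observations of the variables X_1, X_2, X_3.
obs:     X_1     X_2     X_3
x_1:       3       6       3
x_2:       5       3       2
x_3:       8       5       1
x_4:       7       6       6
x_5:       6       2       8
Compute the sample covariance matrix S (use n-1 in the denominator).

Step 1 — column means:
  mean(X_1) = (3 + 5 + 8 + 7 + 6) / 5 = 29/5 = 5.8
  mean(X_2) = (6 + 3 + 5 + 6 + 2) / 5 = 22/5 = 4.4
  mean(X_3) = (3 + 2 + 1 + 6 + 8) / 5 = 20/5 = 4

Step 2 — sample covariance S[i,j] = (1/(n-1)) · Σ_k (x_{k,i} - mean_i) · (x_{k,j} - mean_j), with n-1 = 4.
  S[X_1,X_1] = ((-2.8)·(-2.8) + (-0.8)·(-0.8) + (2.2)·(2.2) + (1.2)·(1.2) + (0.2)·(0.2)) / 4 = 14.8/4 = 3.7
  S[X_1,X_2] = ((-2.8)·(1.6) + (-0.8)·(-1.4) + (2.2)·(0.6) + (1.2)·(1.6) + (0.2)·(-2.4)) / 4 = -0.6/4 = -0.15
  S[X_1,X_3] = ((-2.8)·(-1) + (-0.8)·(-2) + (2.2)·(-3) + (1.2)·(2) + (0.2)·(4)) / 4 = 1/4 = 0.25
  S[X_2,X_2] = ((1.6)·(1.6) + (-1.4)·(-1.4) + (0.6)·(0.6) + (1.6)·(1.6) + (-2.4)·(-2.4)) / 4 = 13.2/4 = 3.3
  S[X_2,X_3] = ((1.6)·(-1) + (-1.4)·(-2) + (0.6)·(-3) + (1.6)·(2) + (-2.4)·(4)) / 4 = -7/4 = -1.75
  S[X_3,X_3] = ((-1)·(-1) + (-2)·(-2) + (-3)·(-3) + (2)·(2) + (4)·(4)) / 4 = 34/4 = 8.5

S is symmetric (S[j,i] = S[i,j]). Assembling:

S = [[3.7, -0.15, 0.25],
 [-0.15, 3.3, -1.75],
 [0.25, -1.75, 8.5]]


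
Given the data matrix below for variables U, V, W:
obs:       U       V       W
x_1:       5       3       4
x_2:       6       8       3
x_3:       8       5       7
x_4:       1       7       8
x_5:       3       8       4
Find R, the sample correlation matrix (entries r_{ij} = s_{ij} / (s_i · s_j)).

Step 1 — column means:
  mean(U) = (5 + 6 + 8 + 1 + 3) / 5 = 23/5 = 4.6
  mean(V) = (3 + 8 + 5 + 7 + 8) / 5 = 31/5 = 6.2
  mean(W) = (4 + 3 + 7 + 8 + 4) / 5 = 26/5 = 5.2

Step 2 — sample variances and covariances s[i,j] = (1/(n-1)) · Σ_k (x_{k,i} - mean_i) · (x_{k,j} - mean_j), with n-1 = 4:
  s[U,U] = ((0.4)·(0.4) + (1.4)·(1.4) + (3.4)·(3.4) + (-3.6)·(-3.6) + (-1.6)·(-1.6)) / 4 = 29.2/4 = 7.3
  s[U,V] = ((0.4)·(-3.2) + (1.4)·(1.8) + (3.4)·(-1.2) + (-3.6)·(0.8) + (-1.6)·(1.8)) / 4 = -8.6/4 = -2.15
  s[U,W] = ((0.4)·(-1.2) + (1.4)·(-2.2) + (3.4)·(1.8) + (-3.6)·(2.8) + (-1.6)·(-1.2)) / 4 = -5.6/4 = -1.4
  s[V,V] = ((-3.2)·(-3.2) + (1.8)·(1.8) + (-1.2)·(-1.2) + (0.8)·(0.8) + (1.8)·(1.8)) / 4 = 18.8/4 = 4.7
  s[V,W] = ((-3.2)·(-1.2) + (1.8)·(-2.2) + (-1.2)·(1.8) + (0.8)·(2.8) + (1.8)·(-1.2)) / 4 = -2.2/4 = -0.55
  s[W,W] = ((-1.2)·(-1.2) + (-2.2)·(-2.2) + (1.8)·(1.8) + (2.8)·(2.8) + (-1.2)·(-1.2)) / 4 = 18.8/4 = 4.7
  Sample standard deviations s_i = √(s[i,i]):
  s(U) = √(7.3) = 2.7019
  s(V) = √(4.7) = 2.1679
  s(W) = √(4.7) = 2.1679

Step 3 — r_{ij} = s_{ij} / (s_i · s_j):
  r[U,U] = 1 (diagonal).
  r[U,V] = -2.15 / (2.7019 · 2.1679) = -2.15 / 5.8575 = -0.3671
  r[U,W] = -1.4 / (2.7019 · 2.1679) = -1.4 / 5.8575 = -0.239
  r[V,V] = 1 (diagonal).
  r[V,W] = -0.55 / (2.1679 · 2.1679) = -0.55 / 4.7 = -0.117
  r[W,W] = 1 (diagonal).

R is symmetric with unit diagonal. Assembling:

R = [[1, -0.3671, -0.239],
 [-0.3671, 1, -0.117],
 [-0.239, -0.117, 1]]


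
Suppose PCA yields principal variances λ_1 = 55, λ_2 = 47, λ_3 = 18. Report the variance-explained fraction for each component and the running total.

Step 1 — total variance = trace(Sigma) = Σ λ_i = 55 + 47 + 18 = 120.

Step 2 — fraction explained by component i = λ_i / Σ λ:
  PC1: 55/120 = 0.4583
  PC2: 47/120 = 0.3917
  PC3: 18/120 = 0.15

Step 3 — cumulative fraction after k components = (λ_1 + ... + λ_k) / Σ λ:
  k = 1: 55/120 = 0.4583
  k = 2: (55 + 47)/120 = 102/120 = 0.85
  k = 3: (55 + 47 + 18)/120 = 120/120 = 1

Summary (fraction, with percent):

explained: PC1 0.4583 (45.83%), PC2 0.3917 (39.17%), PC3 0.15 (15%);  cumulative: 0.4583, 0.85, 1


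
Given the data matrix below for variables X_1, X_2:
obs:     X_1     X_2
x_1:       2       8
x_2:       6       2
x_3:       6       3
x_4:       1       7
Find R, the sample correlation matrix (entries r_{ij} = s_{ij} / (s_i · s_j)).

Step 1 — column means:
  mean(X_1) = (2 + 6 + 6 + 1) / 4 = 15/4 = 3.75
  mean(X_2) = (8 + 2 + 3 + 7) / 4 = 20/4 = 5

Step 2 — sample variances and covariances s[i,j] = (1/(n-1)) · Σ_k (x_{k,i} - mean_i) · (x_{k,j} - mean_j), with n-1 = 3:
  s[X_1,X_1] = ((-1.75)·(-1.75) + (2.25)·(2.25) + (2.25)·(2.25) + (-2.75)·(-2.75)) / 3 = 20.75/3 = 6.9167
  s[X_1,X_2] = ((-1.75)·(3) + (2.25)·(-3) + (2.25)·(-2) + (-2.75)·(2)) / 3 = -22/3 = -7.3333
  s[X_2,X_2] = ((3)·(3) + (-3)·(-3) + (-2)·(-2) + (2)·(2)) / 3 = 26/3 = 8.6667
  Sample standard deviations s_i = √(s[i,i]):
  s(X_1) = √(6.9167) = 2.63
  s(X_2) = √(8.6667) = 2.9439

Step 3 — r_{ij} = s_{ij} / (s_i · s_j):
  r[X_1,X_1] = 1 (diagonal).
  r[X_1,X_2] = -7.3333 / (2.63 · 2.9439) = -7.3333 / 7.7424 = -0.9472
  r[X_2,X_2] = 1 (diagonal).

R is symmetric with unit diagonal. Assembling:

R = [[1, -0.9472],
 [-0.9472, 1]]
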